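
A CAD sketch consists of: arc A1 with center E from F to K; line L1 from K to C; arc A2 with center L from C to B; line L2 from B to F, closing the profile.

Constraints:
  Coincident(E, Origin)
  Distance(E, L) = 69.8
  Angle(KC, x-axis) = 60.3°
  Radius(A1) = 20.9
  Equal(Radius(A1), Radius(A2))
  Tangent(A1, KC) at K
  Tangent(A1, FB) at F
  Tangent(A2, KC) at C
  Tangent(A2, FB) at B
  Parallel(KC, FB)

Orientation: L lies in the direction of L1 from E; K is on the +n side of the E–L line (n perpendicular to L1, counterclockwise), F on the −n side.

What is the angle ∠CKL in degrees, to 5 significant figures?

16.669°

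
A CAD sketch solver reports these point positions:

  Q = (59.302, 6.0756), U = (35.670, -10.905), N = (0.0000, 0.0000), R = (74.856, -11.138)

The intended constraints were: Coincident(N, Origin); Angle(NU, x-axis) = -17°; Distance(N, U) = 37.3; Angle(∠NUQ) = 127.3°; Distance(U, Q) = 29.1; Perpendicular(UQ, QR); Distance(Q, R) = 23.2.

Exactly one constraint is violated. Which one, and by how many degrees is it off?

Perpendicular(UQ, QR) — off by 6.40°.

N = (0.00, 0.00) ✓; NU at -17.00° ✓; |NU| = 37.30 ✓; ∠NUQ = 127.3° ✓; |UQ| = 29.10 ✓; ∠(UQ, QR) = 83.60° ✗; |QR| = 23.20 ✓.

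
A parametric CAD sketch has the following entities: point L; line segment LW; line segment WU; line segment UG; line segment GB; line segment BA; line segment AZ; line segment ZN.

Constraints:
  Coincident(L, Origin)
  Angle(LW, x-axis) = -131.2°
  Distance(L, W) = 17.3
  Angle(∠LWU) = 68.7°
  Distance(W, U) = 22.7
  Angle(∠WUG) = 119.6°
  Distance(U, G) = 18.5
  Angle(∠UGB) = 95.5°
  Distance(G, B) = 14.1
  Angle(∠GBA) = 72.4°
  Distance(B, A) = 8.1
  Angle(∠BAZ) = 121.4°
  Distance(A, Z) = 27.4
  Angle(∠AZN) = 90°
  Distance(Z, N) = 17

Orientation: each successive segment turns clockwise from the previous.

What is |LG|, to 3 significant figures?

25.6

∠LWU = 68.7° gives WU at 118° from the x-axis; with |WU| = 22.7, U = (-21.9, 7.12). ∠WUG = 119.6° gives UG at 57.1° from the x-axis; with |UG| = 18.5, G = (-11.8, 22.7). Then |LG| = |G − L| = 25.6.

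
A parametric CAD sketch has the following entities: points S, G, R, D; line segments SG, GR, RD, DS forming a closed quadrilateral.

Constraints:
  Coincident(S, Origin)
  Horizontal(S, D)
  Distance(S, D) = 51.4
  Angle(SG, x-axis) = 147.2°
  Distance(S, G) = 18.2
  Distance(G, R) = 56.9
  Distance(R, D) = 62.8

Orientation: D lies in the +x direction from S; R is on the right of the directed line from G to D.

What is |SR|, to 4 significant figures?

43.41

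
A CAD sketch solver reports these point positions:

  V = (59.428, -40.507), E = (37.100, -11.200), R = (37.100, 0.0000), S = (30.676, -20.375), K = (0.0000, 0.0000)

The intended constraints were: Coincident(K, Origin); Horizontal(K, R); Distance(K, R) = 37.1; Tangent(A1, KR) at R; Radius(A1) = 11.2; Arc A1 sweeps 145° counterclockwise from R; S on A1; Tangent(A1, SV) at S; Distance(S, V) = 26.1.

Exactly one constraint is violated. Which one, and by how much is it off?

Distance(S, V) = 26.1 — off by 9.00.

K = (0.00, 0.00) ✓; K.y = 0.00, R.y = 0.00 ✓; |KR| = 37.10 ✓; ∠(ER, RK) = 90.00° ✓; |ER| = 11.20 ✓; bearing(E→S) − bearing(E→R) = 145.0° ✓; |ES| = 11.20 ✓; ∠(ES, SV) = 90.00° ✓; |SV| = 35.10 ✗.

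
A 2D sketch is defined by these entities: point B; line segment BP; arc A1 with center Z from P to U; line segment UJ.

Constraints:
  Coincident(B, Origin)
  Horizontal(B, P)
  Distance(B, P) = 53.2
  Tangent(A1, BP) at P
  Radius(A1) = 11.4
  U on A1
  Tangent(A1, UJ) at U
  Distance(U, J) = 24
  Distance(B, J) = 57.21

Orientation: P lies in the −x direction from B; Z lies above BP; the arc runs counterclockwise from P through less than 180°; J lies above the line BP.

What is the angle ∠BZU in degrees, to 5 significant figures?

17.592°

B is at the origin; BP is horizontal with |BP| = 53.2 and P on the −x side, so P = (-53.200, 0.0000). The tangent condition forces ZP to be normal to BP, so Z = P + (0, 11.4) = (-53.200, 11.400). Since ZU ⟂ UJ (tangency), |ZJ| = √(11.4² + 24.0²) = 26.570 regardless of where U sits on A1. So J lies on both circle(B, 57.21) and circle(Z, 26.570); the above-BP intersection is J = (-44.152, 36.382). U is the foot of the tangent from J: U = (-41.852, 12.492).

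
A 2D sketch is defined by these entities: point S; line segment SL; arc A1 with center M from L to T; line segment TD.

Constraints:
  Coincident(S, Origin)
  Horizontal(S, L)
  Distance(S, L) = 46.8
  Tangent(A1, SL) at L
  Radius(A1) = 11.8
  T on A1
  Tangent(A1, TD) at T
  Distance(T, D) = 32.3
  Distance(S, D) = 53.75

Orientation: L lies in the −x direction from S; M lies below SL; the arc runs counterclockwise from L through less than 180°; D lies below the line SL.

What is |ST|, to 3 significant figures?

58.7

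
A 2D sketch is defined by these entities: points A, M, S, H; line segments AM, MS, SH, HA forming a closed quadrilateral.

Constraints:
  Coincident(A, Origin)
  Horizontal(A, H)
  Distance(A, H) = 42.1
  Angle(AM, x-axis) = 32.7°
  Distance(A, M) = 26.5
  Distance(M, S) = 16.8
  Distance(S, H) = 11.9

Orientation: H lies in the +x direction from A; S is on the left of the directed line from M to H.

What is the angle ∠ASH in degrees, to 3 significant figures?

89.4°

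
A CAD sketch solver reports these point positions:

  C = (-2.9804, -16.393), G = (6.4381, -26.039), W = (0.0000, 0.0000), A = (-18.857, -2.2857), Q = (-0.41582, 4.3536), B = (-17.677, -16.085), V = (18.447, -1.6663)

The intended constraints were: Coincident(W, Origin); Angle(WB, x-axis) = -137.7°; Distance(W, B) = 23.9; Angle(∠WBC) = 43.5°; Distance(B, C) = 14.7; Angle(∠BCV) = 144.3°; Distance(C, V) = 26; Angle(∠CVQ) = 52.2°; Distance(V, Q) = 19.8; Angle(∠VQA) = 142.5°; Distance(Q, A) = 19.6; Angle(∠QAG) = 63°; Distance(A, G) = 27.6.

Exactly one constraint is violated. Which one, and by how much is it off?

Distance(A, G) = 27.6 — off by 7.10.

W = (0.00, 0.00) ✓; WB at -137.7° ✓; |WB| = 23.90 ✓; ∠WBC = 43.50° ✓; |BC| = 14.70 ✓; ∠BCV = 144.3° ✓; |CV| = 26.00 ✓; ∠CVQ = 52.20° ✓; |VQ| = 19.80 ✓; ∠VQA = 142.5° ✓; |QA| = 19.60 ✓; ∠QAG = 63.00° ✓; |AG| = 34.70 ✗.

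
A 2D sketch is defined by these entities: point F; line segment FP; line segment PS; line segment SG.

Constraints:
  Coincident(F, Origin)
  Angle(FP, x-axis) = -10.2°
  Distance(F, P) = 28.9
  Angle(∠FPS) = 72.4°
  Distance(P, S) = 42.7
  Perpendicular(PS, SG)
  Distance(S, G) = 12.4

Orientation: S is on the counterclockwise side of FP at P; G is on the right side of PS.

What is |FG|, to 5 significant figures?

52.432

F is at the origin; FP runs at -10.2° with length 28.9, so P = 28.9·(cos -10.2°, sin -10.2°) = (28.443, -5.1177). ∠FPS = 72.4°, so PS runs at -10.2° + (180° − 72.4°) = 97.400° from the x-axis; with |PS| = 42.7, S = P + 42.7·(cos 97.400°, sin 97.400°) = (22.944, 37.227). PS is perpendicular to SG; with |SG| = 12.4 on the right of PS, G = S + 12.4·(0.99167, 0.12880) = (35.240, 38.824). Then |FG| = |G − F| = 52.432.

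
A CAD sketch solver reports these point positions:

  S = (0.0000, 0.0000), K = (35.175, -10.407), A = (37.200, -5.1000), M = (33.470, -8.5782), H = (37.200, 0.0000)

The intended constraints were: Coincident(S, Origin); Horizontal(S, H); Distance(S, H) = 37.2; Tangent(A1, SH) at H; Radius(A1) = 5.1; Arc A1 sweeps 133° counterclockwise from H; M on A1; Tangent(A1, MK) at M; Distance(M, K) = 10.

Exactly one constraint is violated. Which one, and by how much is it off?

Distance(M, K) = 10 — off by 7.50.

S = (0.00, 0.00) ✓; S.y = 0.00, H.y = 0.00 ✓; |SH| = 37.20 ✓; ∠(AH, HS) = 90.00° ✓; |AH| = 5.100 ✓; bearing(A→M) − bearing(A→H) = 133.0° ✓; |AM| = 5.100 ✓; ∠(AM, MK) = 90.01° ✓; |MK| = 2.500 ✗.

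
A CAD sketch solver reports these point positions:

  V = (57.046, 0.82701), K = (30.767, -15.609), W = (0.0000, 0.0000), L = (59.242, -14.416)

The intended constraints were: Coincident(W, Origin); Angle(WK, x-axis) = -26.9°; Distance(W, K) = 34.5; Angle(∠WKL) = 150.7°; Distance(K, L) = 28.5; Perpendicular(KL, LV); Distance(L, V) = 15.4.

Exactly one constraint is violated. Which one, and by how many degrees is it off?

Perpendicular(KL, LV) — off by 5.80°.

W = (0.00, 0.00) ✓; WK at -26.90° ✓; |WK| = 34.50 ✓; ∠WKL = 150.7° ✓; |KL| = 28.50 ✓; ∠(KL, LV) = 95.80° ✗; |LV| = 15.40 ✓.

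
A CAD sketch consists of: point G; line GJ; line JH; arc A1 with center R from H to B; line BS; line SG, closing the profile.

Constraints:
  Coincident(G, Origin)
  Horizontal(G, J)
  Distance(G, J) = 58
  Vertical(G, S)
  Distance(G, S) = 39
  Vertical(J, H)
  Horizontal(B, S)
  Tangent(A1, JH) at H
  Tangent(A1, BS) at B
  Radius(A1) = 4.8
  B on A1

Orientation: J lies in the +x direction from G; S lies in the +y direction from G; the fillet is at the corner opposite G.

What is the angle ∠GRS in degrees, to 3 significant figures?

37.9°

G is at the origin; G and J share the same y with |GJ| = 58.0 and J on the +x side, so J = (58.0, 0.00). GS is vertical with |GS| = 39.0 and S on the +y side, so S = (0.00, 39.0). The virtual corner opposite G is at (58.0, 39.0). Since A1 is tangent to JH there, RH ⟂ JH and the tangent condition forces RB to be normal to BS, with radius 4.8, so the center R sits 4.8 in from both sides at R = (53.2, 34.2). Then cos ∠GRS = RG·RS / (|RG||RS|), giving 37.9°.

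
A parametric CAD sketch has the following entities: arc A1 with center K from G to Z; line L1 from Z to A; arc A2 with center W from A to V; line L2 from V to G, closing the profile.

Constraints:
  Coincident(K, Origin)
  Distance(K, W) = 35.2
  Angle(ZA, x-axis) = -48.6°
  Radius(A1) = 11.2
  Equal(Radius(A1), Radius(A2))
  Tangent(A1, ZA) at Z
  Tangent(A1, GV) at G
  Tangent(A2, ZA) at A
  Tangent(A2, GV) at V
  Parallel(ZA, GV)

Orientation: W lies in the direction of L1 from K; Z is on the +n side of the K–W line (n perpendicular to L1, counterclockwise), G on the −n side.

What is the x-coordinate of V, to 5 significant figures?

14.877

The slot axis is L1's direction at -48.6°, so u = (cos -48.6°, sin -48.6°) = (0.66131, -0.75011) and n = (−sin -48.6°, cos -48.6°) = (0.75011, 0.66131). K is at the origin and W lies 35.2 along u from K, so W = 35.2·u = (23.278, -26.404). Tangency of A1 to both parallel lines with radius 11.2 puts Z and G at K ± 11.2·n: Z = (8.4012, 7.4067), G = (-8.4012, -7.4067). Equal radii place A and V the same way about W: A = W + 11.2·n = (31.679, -18.997), V = W − 11.2·n = (14.877, -33.811). So V.x = 14.877.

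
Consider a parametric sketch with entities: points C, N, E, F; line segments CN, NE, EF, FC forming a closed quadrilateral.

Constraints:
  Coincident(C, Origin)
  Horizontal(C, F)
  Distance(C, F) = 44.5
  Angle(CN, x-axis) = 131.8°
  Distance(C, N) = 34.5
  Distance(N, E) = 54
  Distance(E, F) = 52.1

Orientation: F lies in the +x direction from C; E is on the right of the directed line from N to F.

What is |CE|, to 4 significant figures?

24.00

Checks: |NE| = 54.00 ✓; |EF| = 52.10 ✓.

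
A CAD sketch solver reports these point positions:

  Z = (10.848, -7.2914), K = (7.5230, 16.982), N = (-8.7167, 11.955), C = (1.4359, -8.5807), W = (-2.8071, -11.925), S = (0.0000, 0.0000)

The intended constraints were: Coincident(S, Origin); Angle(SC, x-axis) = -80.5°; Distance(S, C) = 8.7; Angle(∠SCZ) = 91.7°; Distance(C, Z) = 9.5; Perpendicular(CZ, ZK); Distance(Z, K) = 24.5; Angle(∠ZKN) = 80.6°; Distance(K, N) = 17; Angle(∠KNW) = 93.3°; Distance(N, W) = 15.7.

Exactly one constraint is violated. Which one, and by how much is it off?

Distance(N, W) = 15.7 — off by 8.90.

S = (0.00, 0.00) ✓; SC at -80.50° ✓; |SC| = 8.700 ✓; ∠SCZ = 91.70° ✓; |CZ| = 9.500 ✓; ∠(CZ, ZK) = 90.00° ✓; |ZK| = 24.50 ✓; ∠ZKN = 80.60° ✓; |KN| = 17.00 ✓; ∠KNW = 93.30° ✓; |NW| = 24.60 ✗.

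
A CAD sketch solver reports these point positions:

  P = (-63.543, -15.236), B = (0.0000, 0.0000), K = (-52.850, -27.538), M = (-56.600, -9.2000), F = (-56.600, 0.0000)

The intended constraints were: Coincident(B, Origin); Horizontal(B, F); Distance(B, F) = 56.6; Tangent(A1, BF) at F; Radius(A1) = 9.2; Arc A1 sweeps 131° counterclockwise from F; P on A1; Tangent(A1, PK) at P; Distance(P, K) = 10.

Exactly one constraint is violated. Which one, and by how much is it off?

Distance(P, K) = 10 — off by 6.30.

B = (0.00, 0.00) ✓; B.y = 0.00, F.y = 0.00 ✓; |BF| = 56.60 ✓; ∠(MF, FB) = 90.00° ✓; |MF| = 9.200 ✓; bearing(M→P) − bearing(M→F) = 131.0° ✓; |MP| = 9.200 ✓; ∠(MP, PK) = 90.01° ✓; |PK| = 16.30 ✗.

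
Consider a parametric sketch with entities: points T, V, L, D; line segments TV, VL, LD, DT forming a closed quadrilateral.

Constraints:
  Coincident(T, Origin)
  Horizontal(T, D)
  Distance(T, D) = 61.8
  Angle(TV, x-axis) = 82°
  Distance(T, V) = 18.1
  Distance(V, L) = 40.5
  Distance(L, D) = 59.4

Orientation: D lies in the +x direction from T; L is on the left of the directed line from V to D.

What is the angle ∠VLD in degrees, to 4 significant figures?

73.91°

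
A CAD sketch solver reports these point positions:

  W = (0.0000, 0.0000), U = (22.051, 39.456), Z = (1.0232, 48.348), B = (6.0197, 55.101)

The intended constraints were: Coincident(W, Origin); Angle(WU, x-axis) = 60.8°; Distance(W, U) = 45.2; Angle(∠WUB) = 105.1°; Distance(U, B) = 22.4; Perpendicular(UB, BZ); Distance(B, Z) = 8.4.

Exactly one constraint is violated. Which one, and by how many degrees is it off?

Perpendicular(UB, BZ) — off by 7.80°.

W = (0.00, 0.00) ✓; WU at 60.80° ✓; |WU| = 45.20 ✓; ∠WUB = 105.1° ✓; |UB| = 22.40 ✓; ∠(UB, BZ) = 97.80° ✗; |BZ| = 8.400 ✓.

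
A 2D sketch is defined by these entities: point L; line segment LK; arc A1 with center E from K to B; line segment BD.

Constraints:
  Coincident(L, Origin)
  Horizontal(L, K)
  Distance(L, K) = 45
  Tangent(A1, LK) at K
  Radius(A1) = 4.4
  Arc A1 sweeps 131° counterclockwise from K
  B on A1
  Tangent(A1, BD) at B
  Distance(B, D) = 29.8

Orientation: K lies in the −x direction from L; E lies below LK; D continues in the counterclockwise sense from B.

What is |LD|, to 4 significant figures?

41.41

On A1, K sits at bearing 90° from E; a 131° counterclockwise sweep puts B at bearing 221°, so B = E + 4.4·(cos 221°, sin 221°) = (-48.32, -7.287). A1 meets BD tangentially, so EB is at right angles to BD, so BD runs along (−sin 221°, cos 221°); with |BD| = 29.8, D = (-28.77, -29.78). Then |LD| = |D − L| = 41.41.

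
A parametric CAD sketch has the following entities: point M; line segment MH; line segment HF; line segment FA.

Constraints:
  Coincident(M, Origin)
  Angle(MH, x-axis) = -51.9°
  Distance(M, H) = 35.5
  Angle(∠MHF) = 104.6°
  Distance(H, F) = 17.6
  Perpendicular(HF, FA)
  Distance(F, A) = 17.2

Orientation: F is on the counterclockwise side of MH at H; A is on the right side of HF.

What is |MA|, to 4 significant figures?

57.99

∠MHF = 104.6°, so HF runs at -51.9° + (180° − 104.6°) = 23.50° from the x-axis; with |HF| = 17.6, F = H + 17.6·(cos 23.50°, sin 23.50°) = (38.05, -20.92). The perpendicularity gives FA at right angles to HF; with |FA| = 17.2 on the right of HF, A = F + 17.2·(0.3987, -0.9171) = (44.90, -36.69). Then |MA| = |A − M| = 57.99.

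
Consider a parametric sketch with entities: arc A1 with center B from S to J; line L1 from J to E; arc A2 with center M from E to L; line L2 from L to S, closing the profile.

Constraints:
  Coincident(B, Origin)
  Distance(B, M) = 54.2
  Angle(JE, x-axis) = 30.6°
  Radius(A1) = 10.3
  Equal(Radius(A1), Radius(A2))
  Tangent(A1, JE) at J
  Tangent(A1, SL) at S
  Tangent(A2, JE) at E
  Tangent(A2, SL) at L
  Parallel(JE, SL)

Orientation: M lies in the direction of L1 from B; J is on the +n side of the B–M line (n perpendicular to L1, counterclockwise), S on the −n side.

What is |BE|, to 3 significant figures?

55.2

The slot axis is L1's direction at 30.6°, so u = (cos 30.6°, sin 30.6°) = (0.861, 0.509) and n = (−sin 30.6°, cos 30.6°) = (-0.509, 0.861). B is at the origin and M lies 54.2 along u from B, so M = 54.2·u = (46.7, 27.6). Tangency of A1 to both parallel lines with radius 10.3 puts J and S at B ± 10.3·n: J = (-5.24, 8.87), S = (5.24, -8.87). Equal radii place E and L the same way about M: E = M + 10.3·n = (41.4, 36.5), L = M − 10.3·n = (51.9, 18.7). Then |BE| = |E − B| = 55.2.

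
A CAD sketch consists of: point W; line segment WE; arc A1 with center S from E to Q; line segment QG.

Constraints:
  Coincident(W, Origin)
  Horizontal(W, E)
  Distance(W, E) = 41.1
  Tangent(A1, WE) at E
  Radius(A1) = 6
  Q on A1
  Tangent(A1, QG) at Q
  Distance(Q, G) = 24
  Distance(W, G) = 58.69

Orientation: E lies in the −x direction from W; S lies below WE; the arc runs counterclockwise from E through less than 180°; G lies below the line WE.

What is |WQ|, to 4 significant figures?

47.26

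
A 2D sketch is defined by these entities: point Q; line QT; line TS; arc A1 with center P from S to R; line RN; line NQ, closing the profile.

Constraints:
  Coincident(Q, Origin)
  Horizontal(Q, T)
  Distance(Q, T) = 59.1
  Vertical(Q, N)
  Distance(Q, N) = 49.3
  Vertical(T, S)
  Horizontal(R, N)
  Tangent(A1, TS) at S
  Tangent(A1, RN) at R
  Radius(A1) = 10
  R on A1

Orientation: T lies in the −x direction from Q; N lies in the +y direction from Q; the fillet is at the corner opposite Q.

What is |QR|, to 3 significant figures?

69.6

The virtual corner opposite Q is at (-59.1, 49.3). A1 meets TS tangentially, so PS is at right angles to TS and the tangent condition forces PR to be normal to RN, with radius 10.0, so the center P sits 10.0 in from both sides at P = (-49.1, 39.3). That places the tangent points at S = (-59.1, 39.3) on TS and R = (-49.1, 49.3) on RN. Then |QR| = |R − Q| = 69.6.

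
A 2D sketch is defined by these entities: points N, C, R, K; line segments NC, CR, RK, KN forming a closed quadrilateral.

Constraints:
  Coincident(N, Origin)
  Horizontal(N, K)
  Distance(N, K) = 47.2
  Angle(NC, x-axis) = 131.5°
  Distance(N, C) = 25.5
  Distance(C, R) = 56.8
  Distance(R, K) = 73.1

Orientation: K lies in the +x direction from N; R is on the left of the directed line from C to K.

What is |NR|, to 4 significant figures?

67.60

Checks: |CR| = 56.80 ✓; |RK| = 73.10 ✓.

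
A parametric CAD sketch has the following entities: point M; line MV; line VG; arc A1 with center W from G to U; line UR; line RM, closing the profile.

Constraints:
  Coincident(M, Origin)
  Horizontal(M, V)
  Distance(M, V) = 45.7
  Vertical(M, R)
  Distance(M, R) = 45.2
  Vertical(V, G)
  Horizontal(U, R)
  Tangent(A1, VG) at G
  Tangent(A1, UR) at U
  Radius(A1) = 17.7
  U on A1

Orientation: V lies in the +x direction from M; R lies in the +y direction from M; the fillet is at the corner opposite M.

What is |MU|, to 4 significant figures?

53.17

M is at the origin; M and V share the same y with |MV| = 45.7 and V on the +x side, so V = (45.70, 0.000). MR is vertical with |MR| = 45.2 and R on the +y side, so R = (0.000, 45.20). The virtual corner opposite M is at (45.70, 45.20). Tangency of A1 to VG means the radius WG is perpendicular to VG and the tangent condition forces WU to be normal to UR, with radius 17.7, so the center W sits 17.7 in from both sides at W = (28.00, 27.50). That places the tangent points at G = (45.70, 27.50) on VG and U = (28.00, 45.20) on UR. Then |MU| = |U − M| = 53.17.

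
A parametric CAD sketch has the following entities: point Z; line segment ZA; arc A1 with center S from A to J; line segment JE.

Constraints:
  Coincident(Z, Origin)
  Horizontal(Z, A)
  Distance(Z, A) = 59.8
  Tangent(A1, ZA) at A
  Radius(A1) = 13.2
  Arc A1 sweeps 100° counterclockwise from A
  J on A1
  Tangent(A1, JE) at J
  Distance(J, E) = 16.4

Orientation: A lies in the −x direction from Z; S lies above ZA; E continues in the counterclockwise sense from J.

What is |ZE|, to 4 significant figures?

58.87

On A1, A sits at bearing -90° from S; a 100° counterclockwise sweep puts J at bearing 10°, so J = S + 13.2·(cos 10°, sin 10°) = (-46.80, 15.49). Since A1 is tangent to JE there, SJ ⟂ JE, so JE runs along (−sin 10°, cos 10°); with |JE| = 16.4, E = (-49.65, 31.64). Then |ZE| = |E − Z| = 58.87.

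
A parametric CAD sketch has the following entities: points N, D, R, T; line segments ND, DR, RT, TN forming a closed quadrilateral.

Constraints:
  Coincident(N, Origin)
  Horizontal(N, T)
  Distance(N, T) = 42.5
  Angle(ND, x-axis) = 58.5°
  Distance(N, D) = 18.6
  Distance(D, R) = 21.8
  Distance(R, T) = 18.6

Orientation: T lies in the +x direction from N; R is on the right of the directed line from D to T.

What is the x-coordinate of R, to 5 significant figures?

23.913

N is at the origin; N and T share the same y with |NT| = 42.5 and T in +x, so T = (42.5, 0). ND runs at 58.5° with |ND| = 18.6, so D = (9.7185, 15.859). R is determined by |DR| = 21.8 and |RT| = 18.6 together: it lies at the intersection of circle(D, 21.8) and circle(T, 18.6). With |DT| = 36.416, the foot of the radical line on DT is 19.983 from D and the perpendicular offset is √(21.8² − 19.983²) = 8.7129. Taking the right-of-DT solution: R = (23.913, -0.68672).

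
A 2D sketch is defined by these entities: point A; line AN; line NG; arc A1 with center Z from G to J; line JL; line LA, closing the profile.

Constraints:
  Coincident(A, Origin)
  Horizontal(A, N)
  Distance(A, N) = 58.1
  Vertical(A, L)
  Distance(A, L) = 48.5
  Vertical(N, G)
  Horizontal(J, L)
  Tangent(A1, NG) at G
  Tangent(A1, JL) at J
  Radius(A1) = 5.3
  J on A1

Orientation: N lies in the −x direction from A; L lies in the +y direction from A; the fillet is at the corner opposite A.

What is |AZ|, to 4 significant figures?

68.22

A is at the origin; AN is horizontal with |AN| = 58.1 and N on the −x side, so N = (-58.10, 0.000). A and L share the same x with |AL| = 48.5 and L on the +y side, so L = (0.000, 48.50). The virtual corner opposite A is at (-58.10, 48.50). Tangency of A1 to NG means the radius ZG is perpendicular to NG and since A1 is tangent to JL there, ZJ ⟂ JL, with radius 5.3, so the center Z sits 5.3 in from both sides at Z = (-52.80, 43.20). Then |AZ| = |Z − A| = 68.22.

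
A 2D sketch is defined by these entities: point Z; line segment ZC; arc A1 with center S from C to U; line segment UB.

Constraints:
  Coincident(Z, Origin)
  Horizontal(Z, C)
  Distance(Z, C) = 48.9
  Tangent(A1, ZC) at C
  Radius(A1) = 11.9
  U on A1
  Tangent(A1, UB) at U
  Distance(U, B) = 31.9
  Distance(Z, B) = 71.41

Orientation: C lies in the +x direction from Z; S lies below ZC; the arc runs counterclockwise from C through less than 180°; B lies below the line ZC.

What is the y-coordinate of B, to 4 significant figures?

-45.37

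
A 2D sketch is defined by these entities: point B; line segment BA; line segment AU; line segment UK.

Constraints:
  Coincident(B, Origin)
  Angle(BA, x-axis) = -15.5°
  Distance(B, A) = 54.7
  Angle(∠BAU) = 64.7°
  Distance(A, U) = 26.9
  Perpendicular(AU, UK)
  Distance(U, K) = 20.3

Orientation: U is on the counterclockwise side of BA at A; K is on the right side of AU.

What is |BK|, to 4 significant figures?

69.84

B is at the origin; BA runs at -15.5° with length 54.7, so A = 54.7·(cos -15.5°, sin -15.5°) = (52.71, -14.62). ∠BAU = 64.7°, so AU runs at -15.5° + (180° − 64.7°) = 99.80° from the x-axis; with |AU| = 26.9, U = A + 26.9·(cos 99.80°, sin 99.80°) = (48.13, 11.89). The perpendicularity gives UK at right angles to AU; with |UK| = 20.3 on the right of AU, K = U + 20.3·(0.9854, 0.1702) = (68.14, 15.34). Then |BK| = |K − B| = 69.84.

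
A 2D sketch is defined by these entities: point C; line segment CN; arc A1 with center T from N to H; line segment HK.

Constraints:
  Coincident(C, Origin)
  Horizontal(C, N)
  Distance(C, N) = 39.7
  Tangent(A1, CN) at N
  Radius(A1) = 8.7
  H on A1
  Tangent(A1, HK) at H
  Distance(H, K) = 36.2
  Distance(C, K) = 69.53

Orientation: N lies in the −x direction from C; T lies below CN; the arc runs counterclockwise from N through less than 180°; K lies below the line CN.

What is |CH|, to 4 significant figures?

48.77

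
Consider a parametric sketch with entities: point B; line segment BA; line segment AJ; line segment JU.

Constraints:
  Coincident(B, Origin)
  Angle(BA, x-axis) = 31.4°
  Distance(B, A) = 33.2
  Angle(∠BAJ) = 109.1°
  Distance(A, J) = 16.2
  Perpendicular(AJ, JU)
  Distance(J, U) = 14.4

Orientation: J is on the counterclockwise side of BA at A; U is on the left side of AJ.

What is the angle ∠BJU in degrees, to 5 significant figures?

40.783°

∠BAJ = 109.1°, so AJ runs at 31.4° + (180° − 109.1°) = 102.30° from the x-axis; with |AJ| = 16.2, J = A + 16.2·(cos 102.30°, sin 102.30°) = (24.887, 33.126). The perpendicularity gives JU at right angles to AJ; with |JU| = 14.4 on the left of AJ, U = J + 14.4·(-0.97705, -0.21303) = (10.817, 30.058). Then cos ∠BJU = JB·JU / (|JB||JU|), giving 40.783°.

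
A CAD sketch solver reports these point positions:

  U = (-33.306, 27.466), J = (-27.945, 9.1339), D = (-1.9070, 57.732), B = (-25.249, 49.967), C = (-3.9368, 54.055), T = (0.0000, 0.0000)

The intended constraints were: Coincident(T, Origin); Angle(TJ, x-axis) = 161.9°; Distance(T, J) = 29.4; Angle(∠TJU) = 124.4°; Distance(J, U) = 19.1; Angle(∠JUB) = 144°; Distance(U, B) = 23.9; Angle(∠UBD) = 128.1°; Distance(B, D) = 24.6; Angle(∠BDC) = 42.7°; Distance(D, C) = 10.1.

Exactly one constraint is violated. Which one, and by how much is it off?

Distance(D, C) = 10.1 — off by 5.90.

T = (0.00, 0.00) ✓; TJ at 161.9° ✓; |TJ| = 29.40 ✓; ∠TJU = 124.4° ✓; |JU| = 19.10 ✓; ∠JUB = 144.0° ✓; |UB| = 23.90 ✓; ∠UBD = 128.1° ✓; |BD| = 24.60 ✓; ∠BDC = 42.70° ✓; |DC| = 4.200 ✗.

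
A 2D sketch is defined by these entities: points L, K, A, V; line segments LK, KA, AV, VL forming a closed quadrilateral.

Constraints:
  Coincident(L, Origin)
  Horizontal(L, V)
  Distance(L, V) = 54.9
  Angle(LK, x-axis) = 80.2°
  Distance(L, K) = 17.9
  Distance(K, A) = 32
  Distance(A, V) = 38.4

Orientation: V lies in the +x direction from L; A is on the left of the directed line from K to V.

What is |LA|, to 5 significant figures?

44.620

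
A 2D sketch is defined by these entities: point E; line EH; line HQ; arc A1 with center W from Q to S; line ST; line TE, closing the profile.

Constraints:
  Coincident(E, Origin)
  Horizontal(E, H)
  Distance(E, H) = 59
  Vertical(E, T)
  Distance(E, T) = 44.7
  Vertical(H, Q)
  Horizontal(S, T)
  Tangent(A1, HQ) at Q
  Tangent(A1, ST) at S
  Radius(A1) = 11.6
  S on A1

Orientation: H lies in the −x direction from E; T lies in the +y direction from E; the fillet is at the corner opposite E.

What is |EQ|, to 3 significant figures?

67.7

The virtual corner opposite E is at (-59.0, 44.7). Since A1 is tangent to HQ there, WQ ⟂ HQ and A1 meets ST tangentially, so WS is at right angles to ST, with radius 11.6, so the center W sits 11.6 in from both sides at W = (-47.4, 33.1). That places the tangent points at Q = (-59.0, 33.1) on HQ and S = (-47.4, 44.7) on ST. Then |EQ| = |Q − E| = 67.7.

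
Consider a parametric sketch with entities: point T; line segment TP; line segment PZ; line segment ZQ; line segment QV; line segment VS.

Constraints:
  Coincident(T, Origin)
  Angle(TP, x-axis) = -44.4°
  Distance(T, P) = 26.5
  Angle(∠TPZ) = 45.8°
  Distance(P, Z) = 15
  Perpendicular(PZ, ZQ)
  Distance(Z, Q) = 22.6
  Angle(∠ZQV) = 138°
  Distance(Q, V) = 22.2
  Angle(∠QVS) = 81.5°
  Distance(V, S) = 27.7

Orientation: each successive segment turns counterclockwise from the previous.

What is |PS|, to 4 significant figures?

24.89

∠ZQV = 138.0° gives QV at -138.2° from the x-axis; with |QV| = 22.2, V = (-20.16, -18.26). ∠QVS = 81.5° gives VS at -39.70° from the x-axis; with |VS| = 27.7, S = (1.149, -35.95). Then |PS| = |S − P| = 24.89.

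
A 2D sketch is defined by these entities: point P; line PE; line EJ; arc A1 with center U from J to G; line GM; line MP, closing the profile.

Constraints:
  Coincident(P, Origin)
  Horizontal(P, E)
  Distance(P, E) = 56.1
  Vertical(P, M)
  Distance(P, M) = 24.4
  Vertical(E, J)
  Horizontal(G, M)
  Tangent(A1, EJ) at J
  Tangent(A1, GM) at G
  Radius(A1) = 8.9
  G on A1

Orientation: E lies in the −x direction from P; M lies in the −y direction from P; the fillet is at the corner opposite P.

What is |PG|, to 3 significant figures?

53.1

P is at the origin; P and E share the same y with |PE| = 56.1 and E on the −x side, so E = (-56.1, 0.00). PM is vertical with |PM| = 24.4 and M on the −y side, so M = (0.00, -24.4). The virtual corner opposite P is at (-56.1, -24.4). The tangent condition forces UJ to be normal to EJ and tangency of A1 to GM means the radius UG is perpendicular to GM, with radius 8.9, so the center U sits 8.9 in from both sides at U = (-47.2, -15.5). That places the tangent points at J = (-56.1, -15.5) on EJ and G = (-47.2, -24.4) on GM. Then |PG| = |G − P| = 53.1.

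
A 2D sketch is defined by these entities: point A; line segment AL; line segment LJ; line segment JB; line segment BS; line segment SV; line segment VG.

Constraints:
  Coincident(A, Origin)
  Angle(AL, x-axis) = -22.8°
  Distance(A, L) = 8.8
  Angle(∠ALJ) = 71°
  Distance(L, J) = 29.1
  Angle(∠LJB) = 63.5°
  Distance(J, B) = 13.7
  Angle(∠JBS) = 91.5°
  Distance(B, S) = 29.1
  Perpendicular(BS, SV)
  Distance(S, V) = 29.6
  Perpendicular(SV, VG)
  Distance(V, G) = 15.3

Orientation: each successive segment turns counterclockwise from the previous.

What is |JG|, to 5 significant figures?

21.294

A is at the origin; AL runs at -22.8° with length 8.8, so L = (8.1124, -3.4101). ∠ALJ = 71.0° gives LJ at 86.200° from the x-axis; with |LJ| = 29.1, J = (10.041, 25.626). ∠LJB = 63.5° gives JB at -157.30° from the x-axis; with |JB| = 13.7, B = (-2.5978, 20.339). ∠JBS = 91.5° gives BS at -68.800° from the x-axis; with |BS| = 29.1, S = (7.9255, -6.7916). The perpendicularity gives SV at right angles to BS, so SV runs at 21.200°; with |SV| = 29.6, V = (35.522, 3.9124). SV ⟂ VG, so VG runs at 111.20°; with |VG| = 15.3, G = (29.989, 18.177). Then |JG| = |G − J| = 21.294.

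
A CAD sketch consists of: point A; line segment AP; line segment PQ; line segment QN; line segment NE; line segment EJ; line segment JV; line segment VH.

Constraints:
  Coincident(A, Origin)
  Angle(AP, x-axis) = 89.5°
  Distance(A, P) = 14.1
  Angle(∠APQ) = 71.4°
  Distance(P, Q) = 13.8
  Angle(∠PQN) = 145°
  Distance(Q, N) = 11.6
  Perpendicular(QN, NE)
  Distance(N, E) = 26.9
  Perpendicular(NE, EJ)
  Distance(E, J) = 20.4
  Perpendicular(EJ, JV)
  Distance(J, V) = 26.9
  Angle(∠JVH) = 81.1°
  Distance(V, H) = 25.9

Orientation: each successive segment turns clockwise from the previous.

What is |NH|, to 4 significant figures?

6.555

A is at the origin; AP runs at 89.5° with length 14.1, so P = (0.1230, 14.10). ∠APQ = 71.4° gives PQ at -19.10° from the x-axis; with |PQ| = 13.8, Q = (13.16, 9.584). ∠PQN = 145.0° gives QN at -54.10° from the x-axis; with |QN| = 11.6, N = (19.97, 0.1874). The perpendicularity gives NE at right angles to QN, so NE runs at -144.1°; with |NE| = 26.9, E = (-1.825, -15.59). NE is perpendicular to EJ, so EJ runs at 125.9°; with |EJ| = 20.4, J = (-13.79, 0.9388). EJ is perpendicular to JV, so JV runs at 35.90°; with |JV| = 26.9, V = (8.003, 16.71). ∠JVH = 81.1° gives VH at -63.00° from the x-axis; with |VH| = 25.9, H = (19.76, -6.365). Then |NH| = |H − N| = 6.555.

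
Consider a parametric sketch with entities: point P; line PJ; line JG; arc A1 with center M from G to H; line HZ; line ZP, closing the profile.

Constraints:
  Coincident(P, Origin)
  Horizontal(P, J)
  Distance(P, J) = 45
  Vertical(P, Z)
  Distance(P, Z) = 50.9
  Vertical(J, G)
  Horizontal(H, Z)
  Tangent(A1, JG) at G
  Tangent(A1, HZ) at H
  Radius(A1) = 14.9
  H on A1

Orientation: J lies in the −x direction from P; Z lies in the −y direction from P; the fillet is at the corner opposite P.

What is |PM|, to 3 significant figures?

46.9

P is at the origin; P and J share the same y with |PJ| = 45.0 and J on the −x side, so J = (-45.0, 0.00). PZ is vertical with |PZ| = 50.9 and Z on the −y side, so Z = (0.00, -50.9). The virtual corner opposite P is at (-45.0, -50.9). Since A1 is tangent to JG there, MG ⟂ JG and A1 meets HZ tangentially, so MH is at right angles to HZ, with radius 14.9, so the center M sits 14.9 in from both sides at M = (-30.1, -36.0). Then |PM| = |M − P| = 46.9.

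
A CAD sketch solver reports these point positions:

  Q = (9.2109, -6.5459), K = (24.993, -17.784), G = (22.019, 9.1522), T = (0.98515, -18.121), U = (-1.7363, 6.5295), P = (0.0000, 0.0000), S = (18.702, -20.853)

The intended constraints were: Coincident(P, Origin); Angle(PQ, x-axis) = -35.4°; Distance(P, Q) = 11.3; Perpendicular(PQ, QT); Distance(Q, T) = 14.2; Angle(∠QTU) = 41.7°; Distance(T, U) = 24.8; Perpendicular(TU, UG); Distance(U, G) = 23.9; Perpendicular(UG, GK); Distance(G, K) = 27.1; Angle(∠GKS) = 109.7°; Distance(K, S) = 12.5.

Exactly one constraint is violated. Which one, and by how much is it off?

Distance(K, S) = 12.5 — off by 5.50.

P = (0.00, 0.00) ✓; PQ at -35.40° ✓; |PQ| = 11.30 ✓; ∠(PQ, QT) = 90.00° ✓; |QT| = 14.20 ✓; ∠QTU = 41.70° ✓; |TU| = 24.80 ✓; ∠(TU, UG) = 90.00° ✓; |UG| = 23.90 ✓; ∠(UG, GK) = 90.00° ✓; |GK| = 27.10 ✓; ∠GKS = 109.7° ✓; |KS| = 7.000 ✗.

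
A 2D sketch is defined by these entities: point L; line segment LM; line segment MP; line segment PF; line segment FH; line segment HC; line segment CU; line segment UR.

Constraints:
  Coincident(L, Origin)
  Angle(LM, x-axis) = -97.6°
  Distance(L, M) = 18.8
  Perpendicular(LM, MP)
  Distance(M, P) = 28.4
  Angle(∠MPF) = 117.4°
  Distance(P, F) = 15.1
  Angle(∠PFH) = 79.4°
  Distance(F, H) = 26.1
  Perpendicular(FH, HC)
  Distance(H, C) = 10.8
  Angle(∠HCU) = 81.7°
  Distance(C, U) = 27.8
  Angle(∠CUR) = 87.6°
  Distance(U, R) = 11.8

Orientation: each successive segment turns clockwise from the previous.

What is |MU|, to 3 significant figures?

35.3

FH is perpendicular to HC, so HC runs at -80.8°; with |HC| = 10.8, C = (-8.26, -7.16). ∠HCU = 81.7° gives CU at -179° from the x-axis; with |CU| = 27.8, U = (-36.1, -7.60). Then |MU| = |U − M| = 35.3.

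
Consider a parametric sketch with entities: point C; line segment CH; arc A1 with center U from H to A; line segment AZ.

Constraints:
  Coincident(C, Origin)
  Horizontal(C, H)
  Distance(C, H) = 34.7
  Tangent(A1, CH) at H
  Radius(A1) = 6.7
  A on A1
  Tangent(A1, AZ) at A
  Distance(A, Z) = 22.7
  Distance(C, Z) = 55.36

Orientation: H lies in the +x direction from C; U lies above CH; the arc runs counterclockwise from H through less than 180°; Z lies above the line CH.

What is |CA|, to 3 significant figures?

41.2

Checks: ∠(UH, HC) = 90.00° ✓; |UH| = 6.700 ✓; |UA| = 6.700 ✓; ∠(UA, AZ) = 90.00° ✓; |AZ| = 22.70 ✓; |CZ| = 55.36 ✓.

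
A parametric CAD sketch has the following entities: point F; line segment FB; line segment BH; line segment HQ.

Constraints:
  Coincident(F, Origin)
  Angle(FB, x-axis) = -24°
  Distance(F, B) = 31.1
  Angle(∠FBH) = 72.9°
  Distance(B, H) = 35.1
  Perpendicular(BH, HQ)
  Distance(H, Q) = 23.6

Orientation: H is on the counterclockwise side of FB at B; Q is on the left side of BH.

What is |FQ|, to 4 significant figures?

26.67

F is at the origin; FB runs at -24.0° with length 31.1, so B = 31.1·(cos -24.0°, sin -24.0°) = (28.41, -12.65). ∠FBH = 72.9°, so BH runs at -24.0° + (180° − 72.9°) = 83.10° from the x-axis; with |BH| = 35.1, H = B + 35.1·(cos 83.10°, sin 83.10°) = (32.63, 22.20). The perpendicularity gives HQ at right angles to BH; with |HQ| = 23.6 on the left of BH, Q = H + 23.6·(-0.9928, 0.1201) = (9.199, 25.03). Then |FQ| = |Q − F| = 26.67.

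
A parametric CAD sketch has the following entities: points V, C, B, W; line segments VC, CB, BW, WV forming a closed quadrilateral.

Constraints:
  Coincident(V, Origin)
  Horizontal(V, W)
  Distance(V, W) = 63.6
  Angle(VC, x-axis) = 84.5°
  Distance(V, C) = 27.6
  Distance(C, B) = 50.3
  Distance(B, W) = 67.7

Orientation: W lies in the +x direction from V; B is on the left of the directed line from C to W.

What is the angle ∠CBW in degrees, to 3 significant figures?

67.2°

V is at the origin; VW is horizontal with |VW| = 63.6 and W in +x, so W = (63.6, 0). VC runs at 84.5° with |VC| = 27.6, so C = (2.65, 27.5). B is determined by |CB| = 50.3 and |BW| = 67.7 together: it lies at the intersection of circle(C, 50.3) and circle(W, 67.7). With |CW| = 66.9, the foot of the radical line on CW is 18.1 from C and the perpendicular offset is √(50.3² − 18.1²) = 46.9. Taking the left-of-CW solution: B = (38.4, 62.8).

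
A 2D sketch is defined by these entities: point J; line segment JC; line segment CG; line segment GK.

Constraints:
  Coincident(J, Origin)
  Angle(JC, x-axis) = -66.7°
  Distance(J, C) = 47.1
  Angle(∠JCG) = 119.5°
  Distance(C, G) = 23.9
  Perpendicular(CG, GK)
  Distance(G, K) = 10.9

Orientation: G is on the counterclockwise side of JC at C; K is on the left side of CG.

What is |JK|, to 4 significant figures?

55.89

J is at the origin; JC runs at -66.7° with length 47.1, so C = 47.1·(cos -66.7°, sin -66.7°) = (18.63, -43.26). ∠JCG = 119.5°, so CG runs at -66.7° + (180° − 119.5°) = -6.200° from the x-axis; with |CG| = 23.9, G = C + 23.9·(cos -6.200°, sin -6.200°) = (42.39, -45.84). CG is perpendicular to GK; with |GK| = 10.9 on the left of CG, K = G + 10.9·(0.1080, 0.9942) = (43.57, -35.00). Then |JK| = |K − J| = 55.89.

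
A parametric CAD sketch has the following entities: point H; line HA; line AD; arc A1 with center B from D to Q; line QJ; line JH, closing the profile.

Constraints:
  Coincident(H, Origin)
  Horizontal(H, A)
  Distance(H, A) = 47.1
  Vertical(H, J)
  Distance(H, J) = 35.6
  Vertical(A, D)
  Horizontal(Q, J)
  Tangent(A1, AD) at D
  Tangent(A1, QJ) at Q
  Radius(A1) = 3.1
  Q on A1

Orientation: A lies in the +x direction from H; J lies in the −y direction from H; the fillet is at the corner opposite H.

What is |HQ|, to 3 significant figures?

56.6

The virtual corner opposite H is at (47.1, -35.6). The tangent condition forces BD to be normal to AD and A1 meets QJ tangentially, so BQ is at right angles to QJ, with radius 3.1, so the center B sits 3.1 in from both sides at B = (44.0, -32.5). That places the tangent points at D = (47.1, -32.5) on AD and Q = (44.0, -35.6) on QJ. Then |HQ| = |Q − H| = 56.6.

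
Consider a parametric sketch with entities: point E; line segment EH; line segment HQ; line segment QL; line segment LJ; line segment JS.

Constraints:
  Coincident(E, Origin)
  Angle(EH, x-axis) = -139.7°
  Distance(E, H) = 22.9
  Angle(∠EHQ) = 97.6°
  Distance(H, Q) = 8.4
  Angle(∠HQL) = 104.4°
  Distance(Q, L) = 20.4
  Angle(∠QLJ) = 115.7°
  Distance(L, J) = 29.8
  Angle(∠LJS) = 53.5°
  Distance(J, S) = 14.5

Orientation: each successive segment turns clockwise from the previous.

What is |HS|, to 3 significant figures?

26.5

E is at the origin; EH runs at -139.7° with length 22.9, so H = (-17.5, -14.8). ∠EHQ = 97.6° gives HQ at 138° from the x-axis; with |HQ| = 8.4, Q = (-23.7, -9.18). ∠HQL = 104.4° gives QL at 62.3° from the x-axis; with |QL| = 20.4, L = (-14.2, 8.88). ∠QLJ = 115.7° gives LJ at -2.00° from the x-axis; with |LJ| = 29.8, J = (15.6, 7.84). ∠LJS = 53.5° gives JS at -128° from the x-axis; with |JS| = 14.5, S = (6.54, -3.51). Then |HS| = |S − H| = 26.5.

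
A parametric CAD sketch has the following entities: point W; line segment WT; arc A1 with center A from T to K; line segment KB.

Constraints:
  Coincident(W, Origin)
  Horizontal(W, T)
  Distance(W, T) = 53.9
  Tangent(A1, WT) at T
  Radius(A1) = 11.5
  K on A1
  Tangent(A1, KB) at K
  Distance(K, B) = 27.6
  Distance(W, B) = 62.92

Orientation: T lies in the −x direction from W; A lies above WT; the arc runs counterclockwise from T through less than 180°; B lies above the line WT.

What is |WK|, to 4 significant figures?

44.76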